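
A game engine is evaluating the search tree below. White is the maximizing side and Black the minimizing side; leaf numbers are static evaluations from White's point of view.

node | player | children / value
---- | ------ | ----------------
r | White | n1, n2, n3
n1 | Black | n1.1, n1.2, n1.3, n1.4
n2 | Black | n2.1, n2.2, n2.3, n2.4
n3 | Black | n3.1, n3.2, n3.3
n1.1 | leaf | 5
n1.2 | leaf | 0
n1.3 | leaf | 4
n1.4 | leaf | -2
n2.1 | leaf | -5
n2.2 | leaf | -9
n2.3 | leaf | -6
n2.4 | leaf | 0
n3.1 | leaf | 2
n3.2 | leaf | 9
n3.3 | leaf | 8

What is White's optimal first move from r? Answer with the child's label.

n1 (Black): min(5, 0, 4, -2) = -2
n2 (Black): min(-5, -9, -6, 0) = -9
n3 (Black): min(2, 9, 8) = 2
r (White): max(-2, -9, 2) = 2
White at r wants the highest of {n1=-2, n2=-9, n3=2}, so chooses n3.

n3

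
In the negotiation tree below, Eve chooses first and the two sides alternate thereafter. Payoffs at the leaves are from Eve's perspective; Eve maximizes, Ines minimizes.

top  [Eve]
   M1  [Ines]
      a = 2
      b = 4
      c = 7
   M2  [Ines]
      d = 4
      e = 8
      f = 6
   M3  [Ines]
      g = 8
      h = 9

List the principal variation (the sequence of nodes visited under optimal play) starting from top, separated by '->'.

top -> M3 -> g

M1 (Ines): min(2, 4, 7) = 2
M2 (Ines): min(4, 8, 6) = 4
M3 (Ines): min(8, 9) = 8
top (Eve): max(2, 4, 8) = 8
At top, Eve picks M3 (highest: 8).
At M3, Ines picks g (lowest: 8).
Terminal value 8.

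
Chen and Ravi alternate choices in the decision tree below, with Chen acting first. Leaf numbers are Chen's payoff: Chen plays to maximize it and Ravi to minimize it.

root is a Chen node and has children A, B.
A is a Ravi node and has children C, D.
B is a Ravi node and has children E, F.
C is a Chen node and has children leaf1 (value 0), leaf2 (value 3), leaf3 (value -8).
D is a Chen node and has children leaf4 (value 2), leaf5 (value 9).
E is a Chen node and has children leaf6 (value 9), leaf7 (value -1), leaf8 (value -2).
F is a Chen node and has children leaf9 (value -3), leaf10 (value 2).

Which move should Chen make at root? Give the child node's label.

C (Chen): max(0, 3, -8) = 3
D (Chen): max(2, 9) = 9
A (Ravi): min(3, 9) = 3
E (Chen): max(9, -1, -2) = 9
F (Chen): max(-3, 2) = 2
B (Ravi): min(9, 2) = 2
root (Chen): max(3, 2) = 3
Chen at root wants the highest of {A=3, B=2}, so chooses A.

A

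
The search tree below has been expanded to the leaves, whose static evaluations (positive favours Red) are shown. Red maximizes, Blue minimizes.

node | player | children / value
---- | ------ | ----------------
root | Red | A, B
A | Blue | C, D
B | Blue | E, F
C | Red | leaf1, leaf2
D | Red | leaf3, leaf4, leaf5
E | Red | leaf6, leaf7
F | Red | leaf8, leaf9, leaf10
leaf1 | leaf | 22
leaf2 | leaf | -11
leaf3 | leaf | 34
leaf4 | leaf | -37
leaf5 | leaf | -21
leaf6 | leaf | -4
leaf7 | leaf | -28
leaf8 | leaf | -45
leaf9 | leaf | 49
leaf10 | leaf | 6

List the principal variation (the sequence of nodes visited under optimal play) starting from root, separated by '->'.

C (Red): max(22, -11) = 22
D (Red): max(34, -37, -21) = 34
A (Blue): min(22, 34) = 22
E (Red): max(-4, -28) = -4
F (Red): max(-45, 49, 6) = 49
B (Blue): min(-4, 49) = -4
root (Red): max(22, -4) = 22
At root, Red picks A (highest: 22).
At A, Blue picks C (lowest: 22).
At C, Red picks leaf1 (highest: 22).
Terminal value 22.

root -> A -> C -> leaf1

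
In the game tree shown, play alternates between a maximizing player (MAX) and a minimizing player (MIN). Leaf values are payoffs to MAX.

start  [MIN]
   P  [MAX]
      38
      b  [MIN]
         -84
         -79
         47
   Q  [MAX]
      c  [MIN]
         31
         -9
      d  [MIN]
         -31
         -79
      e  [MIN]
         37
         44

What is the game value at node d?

d (MIN): min(-31, -79) = -79

-79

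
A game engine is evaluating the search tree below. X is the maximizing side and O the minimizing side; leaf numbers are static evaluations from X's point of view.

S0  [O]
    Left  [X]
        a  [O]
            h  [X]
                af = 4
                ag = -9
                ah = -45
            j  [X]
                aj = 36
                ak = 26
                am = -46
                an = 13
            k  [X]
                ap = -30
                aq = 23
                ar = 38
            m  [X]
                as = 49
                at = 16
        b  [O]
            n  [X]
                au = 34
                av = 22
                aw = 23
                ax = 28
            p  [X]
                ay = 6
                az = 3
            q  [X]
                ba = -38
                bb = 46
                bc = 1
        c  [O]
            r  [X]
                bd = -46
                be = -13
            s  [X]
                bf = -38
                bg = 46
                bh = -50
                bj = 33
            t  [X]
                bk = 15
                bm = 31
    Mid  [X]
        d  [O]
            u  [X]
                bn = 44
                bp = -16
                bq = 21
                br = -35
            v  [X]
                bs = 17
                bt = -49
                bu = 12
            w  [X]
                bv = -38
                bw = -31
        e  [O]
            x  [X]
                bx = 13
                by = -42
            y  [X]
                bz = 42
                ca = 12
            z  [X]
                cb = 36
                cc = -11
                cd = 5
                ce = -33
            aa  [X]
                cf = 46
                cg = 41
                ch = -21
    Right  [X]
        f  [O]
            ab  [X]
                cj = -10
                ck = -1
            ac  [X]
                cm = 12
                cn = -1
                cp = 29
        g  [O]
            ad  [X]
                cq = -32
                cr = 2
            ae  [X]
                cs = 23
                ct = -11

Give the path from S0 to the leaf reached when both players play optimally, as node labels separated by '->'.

S0 -> Right -> g -> ad -> cr

h (X): max(4, -9, -45) = 4
j (X): max(36, 26, -46, 13) = 36
k (X): max(-30, 23, 38) = 38
m (X): max(49, 16) = 49
a (O): min(4, 36, 38, 49) = 4
n (X): max(34, 22, 23, 28) = 34
p (X): max(6, 3) = 6
q (X): max(-38, 46, 1) = 46
b (O): min(34, 6, 46) = 6
r (X): max(-46, -13) = -13
s (X): max(-38, 46, -50, 33) = 46
t (X): max(15, 31) = 31
c (O): min(-13, 46, 31) = -13
Left (X): max(4, 6, -13) = 6
u (X): max(44, -16, 21, -35) = 44
v (X): max(17, -49, 12) = 17
w (X): max(-38, -31) = -31
d (O): min(44, 17, -31) = -31
x (X): max(13, -42) = 13
y (X): max(42, 12) = 42
z (X): max(36, -11, 5, -33) = 36
aa (X): max(46, 41, -21) = 46
e (O): min(13, 42, 36, 46) = 13
Mid (X): max(-31, 13) = 13
ab (X): max(-10, -1) = -1
ac (X): max(12, -1, 29) = 29
f (O): min(-1, 29) = -1
ad (X): max(-32, 2) = 2
ae (X): max(23, -11) = 23
g (O): min(2, 23) = 2
Right (X): max(-1, 2) = 2
S0 (O): min(6, 13, 2) = 2
At S0, O picks Right (lowest: 2).
At Right, X picks g (highest: 2).
At g, O picks ad (lowest: 2).
At ad, X picks cr (highest: 2).
Terminal value 2.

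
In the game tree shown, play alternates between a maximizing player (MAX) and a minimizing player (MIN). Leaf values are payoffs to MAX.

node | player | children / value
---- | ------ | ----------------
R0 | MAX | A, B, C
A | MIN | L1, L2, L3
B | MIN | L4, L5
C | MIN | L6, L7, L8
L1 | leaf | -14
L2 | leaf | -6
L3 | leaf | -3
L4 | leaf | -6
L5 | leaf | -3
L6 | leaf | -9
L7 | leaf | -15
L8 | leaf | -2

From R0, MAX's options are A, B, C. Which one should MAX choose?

A (MIN): min(-14, -6, -3) = -14
B (MIN): min(-6, -3) = -6
C (MIN): min(-9, -15, -2) = -15
R0 (MAX): max(-14, -6, -15) = -6
MAX at R0 wants the highest of {A=-14, B=-6, C=-15}, so chooses B.

B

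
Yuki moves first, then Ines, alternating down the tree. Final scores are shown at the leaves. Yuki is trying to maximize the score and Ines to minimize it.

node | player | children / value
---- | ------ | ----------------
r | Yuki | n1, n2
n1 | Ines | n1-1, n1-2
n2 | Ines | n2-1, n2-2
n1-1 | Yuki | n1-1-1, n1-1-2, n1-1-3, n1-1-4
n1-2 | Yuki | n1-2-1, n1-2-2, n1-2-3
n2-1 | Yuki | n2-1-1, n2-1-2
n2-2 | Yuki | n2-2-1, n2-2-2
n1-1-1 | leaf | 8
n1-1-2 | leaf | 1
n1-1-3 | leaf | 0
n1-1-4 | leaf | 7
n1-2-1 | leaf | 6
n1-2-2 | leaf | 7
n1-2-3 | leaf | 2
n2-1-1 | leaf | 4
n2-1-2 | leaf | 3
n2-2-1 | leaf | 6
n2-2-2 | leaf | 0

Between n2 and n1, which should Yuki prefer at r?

n1

n2-1 (Yuki): max(4, 3) = 4
n2-2 (Yuki): max(6, 0) = 6
n2 (Ines): min(4, 6) = 4
n1-1 (Yuki): max(8, 1, 0, 7) = 8
n1-2 (Yuki): max(6, 7, 2) = 7
n1 (Ines): min(8, 7) = 7
Yuki prefers the higher value; n2=4, n1=7. n1 is better since 7 > 4.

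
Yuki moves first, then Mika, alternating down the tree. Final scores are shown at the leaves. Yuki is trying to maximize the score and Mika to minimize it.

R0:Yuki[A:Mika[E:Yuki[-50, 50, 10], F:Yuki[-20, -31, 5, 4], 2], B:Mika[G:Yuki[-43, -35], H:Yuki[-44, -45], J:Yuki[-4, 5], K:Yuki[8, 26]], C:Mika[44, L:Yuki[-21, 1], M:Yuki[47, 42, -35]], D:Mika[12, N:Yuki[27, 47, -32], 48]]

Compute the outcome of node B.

G (Yuki): max(-43, -35) = -35
H (Yuki): max(-44, -45) = -44
J (Yuki): max(-4, 5) = 5
K (Yuki): max(8, 26) = 26
B (Mika): min(-35, -44, 5, 26) = -44

-44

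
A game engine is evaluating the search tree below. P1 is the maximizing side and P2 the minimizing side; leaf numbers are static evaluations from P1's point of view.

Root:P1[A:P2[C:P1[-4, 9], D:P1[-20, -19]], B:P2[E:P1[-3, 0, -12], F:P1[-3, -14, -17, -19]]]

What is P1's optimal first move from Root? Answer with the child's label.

C (P1): max(-4, 9) = 9
D (P1): max(-20, -19) = -19
A (P2): min(9, -19) = -19
E (P1): max(-3, 0, -12) = 0
F (P1): max(-3, -14, -17, -19) = -3
B (P2): min(0, -3) = -3
Root (P1): max(-19, -3) = -3
P1 at Root wants the highest of {A=-19, B=-3}, so chooses B.

B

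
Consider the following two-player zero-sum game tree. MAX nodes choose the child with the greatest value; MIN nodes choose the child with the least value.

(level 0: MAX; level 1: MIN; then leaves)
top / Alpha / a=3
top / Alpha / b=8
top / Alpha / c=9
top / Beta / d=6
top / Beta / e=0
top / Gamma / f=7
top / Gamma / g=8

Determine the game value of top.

Alpha (MIN): min(3, 8, 9) = 3
Beta (MIN): min(6, 0) = 0
Gamma (MIN): min(7, 8) = 7
top (MAX): max(3, 0, 7) = 7

7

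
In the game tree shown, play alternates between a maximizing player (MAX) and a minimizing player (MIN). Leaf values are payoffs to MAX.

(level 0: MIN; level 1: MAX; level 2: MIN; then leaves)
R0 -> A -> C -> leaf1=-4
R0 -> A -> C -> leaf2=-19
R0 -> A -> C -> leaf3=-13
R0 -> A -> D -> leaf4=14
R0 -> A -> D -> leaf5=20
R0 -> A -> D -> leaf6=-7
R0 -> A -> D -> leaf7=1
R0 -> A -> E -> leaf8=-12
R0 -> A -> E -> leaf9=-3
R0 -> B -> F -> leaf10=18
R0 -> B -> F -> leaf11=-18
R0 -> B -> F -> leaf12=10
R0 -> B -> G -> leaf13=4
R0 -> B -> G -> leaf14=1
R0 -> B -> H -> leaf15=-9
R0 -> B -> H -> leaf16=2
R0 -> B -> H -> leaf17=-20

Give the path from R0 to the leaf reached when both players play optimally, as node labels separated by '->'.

R0 -> A -> D -> leaf6

C (MIN): min(-4, -19, -13) = -19
D (MIN): min(14, 20, -7, 1) = -7
E (MIN): min(-12, -3) = -12
A (MAX): max(-19, -7, -12) = -7
F (MIN): min(18, -18, 10) = -18
G (MIN): min(4, 1) = 1
H (MIN): min(-9, 2, -20) = -20
B (MAX): max(-18, 1, -20) = 1
R0 (MIN): min(-7, 1) = -7
At R0, MIN picks A (lowest: -7).
At A, MAX picks D (highest: -7).
At D, MIN picks leaf6 (lowest: -7).
Terminal value -7.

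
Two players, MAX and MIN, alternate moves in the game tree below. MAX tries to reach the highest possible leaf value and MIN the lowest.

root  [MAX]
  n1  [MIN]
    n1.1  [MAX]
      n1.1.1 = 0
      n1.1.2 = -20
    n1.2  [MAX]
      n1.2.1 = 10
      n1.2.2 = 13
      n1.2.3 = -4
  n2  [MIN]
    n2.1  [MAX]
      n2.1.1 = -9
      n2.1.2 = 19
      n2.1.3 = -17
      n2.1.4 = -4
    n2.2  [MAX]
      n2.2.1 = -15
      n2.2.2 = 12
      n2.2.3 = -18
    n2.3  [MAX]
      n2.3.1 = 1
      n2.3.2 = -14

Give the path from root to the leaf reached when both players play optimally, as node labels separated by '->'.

n1.1 (MAX): max(0, -20) = 0
n1.2 (MAX): max(10, 13, -4) = 13
n1 (MIN): min(0, 13) = 0
n2.1 (MAX): max(-9, 19, -17, -4) = 19
n2.2 (MAX): max(-15, 12, -18) = 12
n2.3 (MAX): max(1, -14) = 1
n2 (MIN): min(19, 12, 1) = 1
root (MAX): max(0, 1) = 1
At root, MAX picks n2 (highest: 1).
At n2, MIN picks n2.3 (lowest: 1).
At n2.3, MAX picks n2.3.1 (highest: 1).
Terminal value 1.

root -> n2 -> n2.3 -> n2.3.1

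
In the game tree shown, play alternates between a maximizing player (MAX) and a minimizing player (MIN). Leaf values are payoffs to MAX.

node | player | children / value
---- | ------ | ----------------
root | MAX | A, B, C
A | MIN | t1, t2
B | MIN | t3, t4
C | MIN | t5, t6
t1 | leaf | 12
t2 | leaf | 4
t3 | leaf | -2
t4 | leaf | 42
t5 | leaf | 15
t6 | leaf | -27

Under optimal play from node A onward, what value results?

A (MIN): min(12, 4) = 4

4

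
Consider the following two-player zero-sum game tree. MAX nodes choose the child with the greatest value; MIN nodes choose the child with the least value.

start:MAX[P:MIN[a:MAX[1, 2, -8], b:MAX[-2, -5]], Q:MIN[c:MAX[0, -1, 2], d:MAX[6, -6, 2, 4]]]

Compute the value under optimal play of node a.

2

a (MAX): max(1, 2, -8) = 2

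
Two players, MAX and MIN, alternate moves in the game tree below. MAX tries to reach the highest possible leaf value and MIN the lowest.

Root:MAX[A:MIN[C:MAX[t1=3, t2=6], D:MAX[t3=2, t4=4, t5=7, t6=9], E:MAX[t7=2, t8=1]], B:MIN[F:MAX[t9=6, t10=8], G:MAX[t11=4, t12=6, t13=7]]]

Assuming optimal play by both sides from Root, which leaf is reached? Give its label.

C (MAX): max(3, 6) = 6
D (MAX): max(2, 4, 7, 9) = 9
E (MAX): max(2, 1) = 2
A (MIN): min(6, 9, 2) = 2
F (MAX): max(6, 8) = 8
G (MAX): max(4, 6, 7) = 7
B (MIN): min(8, 7) = 7
Root (MAX): max(2, 7) = 7
At Root, MAX picks B (highest: 7).
At B, MIN picks G (lowest: 7).
At G, MAX picks t13 (highest: 7).
Terminal value 7.

t13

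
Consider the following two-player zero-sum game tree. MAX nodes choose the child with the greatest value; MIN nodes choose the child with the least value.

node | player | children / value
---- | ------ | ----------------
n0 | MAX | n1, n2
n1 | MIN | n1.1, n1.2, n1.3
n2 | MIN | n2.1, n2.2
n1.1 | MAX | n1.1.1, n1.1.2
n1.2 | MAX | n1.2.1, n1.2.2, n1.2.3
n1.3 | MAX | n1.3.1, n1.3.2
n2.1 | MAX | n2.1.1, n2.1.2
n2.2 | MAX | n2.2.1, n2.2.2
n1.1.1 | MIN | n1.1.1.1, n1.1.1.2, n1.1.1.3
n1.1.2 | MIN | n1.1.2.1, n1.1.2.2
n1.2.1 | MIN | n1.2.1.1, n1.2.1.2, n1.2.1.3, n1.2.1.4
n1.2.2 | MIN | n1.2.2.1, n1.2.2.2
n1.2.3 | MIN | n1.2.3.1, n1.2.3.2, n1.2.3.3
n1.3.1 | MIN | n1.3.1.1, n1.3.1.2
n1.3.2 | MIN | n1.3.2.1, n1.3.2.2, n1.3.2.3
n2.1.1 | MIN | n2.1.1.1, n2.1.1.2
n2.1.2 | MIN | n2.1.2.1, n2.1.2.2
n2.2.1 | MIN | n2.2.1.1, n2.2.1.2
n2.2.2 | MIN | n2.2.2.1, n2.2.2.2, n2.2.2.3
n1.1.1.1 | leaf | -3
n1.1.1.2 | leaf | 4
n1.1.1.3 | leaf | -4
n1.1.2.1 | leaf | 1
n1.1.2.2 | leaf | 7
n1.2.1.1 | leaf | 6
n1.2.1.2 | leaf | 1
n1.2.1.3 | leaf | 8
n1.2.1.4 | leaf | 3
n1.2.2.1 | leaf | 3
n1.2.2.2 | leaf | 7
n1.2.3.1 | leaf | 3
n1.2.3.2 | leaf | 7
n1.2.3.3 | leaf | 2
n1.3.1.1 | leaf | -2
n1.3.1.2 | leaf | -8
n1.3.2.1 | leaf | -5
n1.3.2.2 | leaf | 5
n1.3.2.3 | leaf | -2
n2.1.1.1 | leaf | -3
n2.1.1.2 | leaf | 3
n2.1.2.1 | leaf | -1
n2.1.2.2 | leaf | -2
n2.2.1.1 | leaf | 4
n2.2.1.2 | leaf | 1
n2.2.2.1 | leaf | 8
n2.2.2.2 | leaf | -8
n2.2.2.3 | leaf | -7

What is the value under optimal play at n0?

-2

n1.1.1 (MIN): min(-3, 4, -4) = -4
n1.1.2 (MIN): min(1, 7) = 1
n1.1 (MAX): max(-4, 1) = 1
n1.2.1 (MIN): min(6, 1, 8, 3) = 1
n1.2.2 (MIN): min(3, 7) = 3
n1.2.3 (MIN): min(3, 7, 2) = 2
n1.2 (MAX): max(1, 3, 2) = 3
n1.3.1 (MIN): min(-2, -8) = -8
n1.3.2 (MIN): min(-5, 5, -2) = -5
n1.3 (MAX): max(-8, -5) = -5
n1 (MIN): min(1, 3, -5) = -5
n2.1.1 (MIN): min(-3, 3) = -3
n2.1.2 (MIN): min(-1, -2) = -2
n2.1 (MAX): max(-3, -2) = -2
n2.2.1 (MIN): min(4, 1) = 1
n2.2.2 (MIN): min(8, -8, -7) = -8
n2.2 (MAX): max(1, -8) = 1
n2 (MIN): min(-2, 1) = -2
n0 (MAX): max(-5, -2) = -2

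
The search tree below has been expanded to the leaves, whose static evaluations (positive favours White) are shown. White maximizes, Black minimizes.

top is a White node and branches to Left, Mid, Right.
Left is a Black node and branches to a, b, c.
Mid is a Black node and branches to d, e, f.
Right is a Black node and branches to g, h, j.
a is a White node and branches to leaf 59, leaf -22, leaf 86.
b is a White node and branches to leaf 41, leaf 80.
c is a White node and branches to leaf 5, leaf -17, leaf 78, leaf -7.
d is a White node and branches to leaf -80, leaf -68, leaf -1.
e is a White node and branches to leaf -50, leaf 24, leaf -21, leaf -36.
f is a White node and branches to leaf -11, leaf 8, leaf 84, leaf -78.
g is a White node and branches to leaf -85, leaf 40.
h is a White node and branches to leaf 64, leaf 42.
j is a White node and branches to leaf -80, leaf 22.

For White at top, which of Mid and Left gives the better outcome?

d (White): max(-80, -68, -1) = -1
e (White): max(-50, 24, -21, -36) = 24
f (White): max(-11, 8, 84, -78) = 84
Mid (Black): min(-1, 24, 84) = -1
a (White): max(59, -22, 86) = 86
b (White): max(41, 80) = 80
c (White): max(5, -17, 78, -7) = 78
Left (Black): min(86, 80, 78) = 78
White prefers the higher value; Mid=-1, Left=78. Left is better since 78 > -1.

Left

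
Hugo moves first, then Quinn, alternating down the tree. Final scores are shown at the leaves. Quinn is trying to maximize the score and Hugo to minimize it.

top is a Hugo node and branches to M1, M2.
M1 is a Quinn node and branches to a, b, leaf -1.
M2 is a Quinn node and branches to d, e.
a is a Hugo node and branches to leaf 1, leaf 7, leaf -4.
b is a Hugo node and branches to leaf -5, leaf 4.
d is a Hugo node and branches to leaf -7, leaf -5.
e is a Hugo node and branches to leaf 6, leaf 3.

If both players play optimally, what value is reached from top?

a (Hugo): min(1, 7, -4) = -4
b (Hugo): min(-5, 4) = -5
M1 (Quinn): max(-4, -5, -1) = -1
d (Hugo): min(-7, -5) = -7
e (Hugo): min(6, 3) = 3
M2 (Quinn): max(-7, 3) = 3
top (Hugo): min(-1, 3) = -1

-1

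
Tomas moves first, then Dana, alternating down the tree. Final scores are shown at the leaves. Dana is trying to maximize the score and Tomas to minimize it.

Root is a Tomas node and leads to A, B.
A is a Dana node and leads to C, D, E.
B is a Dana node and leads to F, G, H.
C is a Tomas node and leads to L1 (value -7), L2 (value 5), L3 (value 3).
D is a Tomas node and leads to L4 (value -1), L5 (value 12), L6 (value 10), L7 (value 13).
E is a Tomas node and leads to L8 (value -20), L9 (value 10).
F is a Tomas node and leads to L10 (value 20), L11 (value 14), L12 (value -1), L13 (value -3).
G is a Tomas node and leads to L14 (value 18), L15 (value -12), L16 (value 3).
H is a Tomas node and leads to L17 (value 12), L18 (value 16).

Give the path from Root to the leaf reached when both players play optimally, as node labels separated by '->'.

Root -> A -> D -> L4

C (Tomas): min(-7, 5, 3) = -7
D (Tomas): min(-1, 12, 10, 13) = -1
E (Tomas): min(-20, 10) = -20
A (Dana): max(-7, -1, -20) = -1
F (Tomas): min(20, 14, -1, -3) = -3
G (Tomas): min(18, -12, 3) = -12
H (Tomas): min(12, 16) = 12
B (Dana): max(-3, -12, 12) = 12
Root (Tomas): min(-1, 12) = -1
At Root, Tomas picks A (lowest: -1).
At A, Dana picks D (highest: -1).
At D, Tomas picks L4 (lowest: -1).
Terminal value -1.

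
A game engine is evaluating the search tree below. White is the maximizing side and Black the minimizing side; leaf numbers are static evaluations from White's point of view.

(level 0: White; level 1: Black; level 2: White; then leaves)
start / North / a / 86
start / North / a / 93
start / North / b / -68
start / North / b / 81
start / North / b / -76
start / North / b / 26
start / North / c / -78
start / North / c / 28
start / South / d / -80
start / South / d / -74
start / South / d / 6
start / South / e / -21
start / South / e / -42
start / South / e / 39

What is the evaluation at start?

28

a (White): max(86, 93) = 93
b (White): max(-68, 81, -76, 26) = 81
c (White): max(-78, 28) = 28
North (Black): min(93, 81, 28) = 28
d (White): max(-80, -74, 6) = 6
e (White): max(-21, -42, 39) = 39
South (Black): min(6, 39) = 6
start (White): max(28, 6) = 28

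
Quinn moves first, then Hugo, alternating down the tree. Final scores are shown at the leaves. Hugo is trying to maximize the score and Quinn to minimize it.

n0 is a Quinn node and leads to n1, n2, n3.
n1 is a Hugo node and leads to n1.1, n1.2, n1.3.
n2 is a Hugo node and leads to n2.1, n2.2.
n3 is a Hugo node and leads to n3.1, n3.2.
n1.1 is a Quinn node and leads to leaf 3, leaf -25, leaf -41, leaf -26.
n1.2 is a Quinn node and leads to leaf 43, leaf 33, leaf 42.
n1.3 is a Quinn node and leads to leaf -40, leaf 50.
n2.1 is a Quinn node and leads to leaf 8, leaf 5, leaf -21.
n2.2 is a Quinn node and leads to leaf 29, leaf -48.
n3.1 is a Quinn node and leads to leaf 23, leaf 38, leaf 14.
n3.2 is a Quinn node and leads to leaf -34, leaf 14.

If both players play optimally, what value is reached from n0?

-21

n1.1 (Quinn): min(3, -25, -41, -26) = -41
n1.2 (Quinn): min(43, 33, 42) = 33
n1.3 (Quinn): min(-40, 50) = -40
n1 (Hugo): max(-41, 33, -40) = 33
n2.1 (Quinn): min(8, 5, -21) = -21
n2.2 (Quinn): min(29, -48) = -48
n2 (Hugo): max(-21, -48) = -21
n3.1 (Quinn): min(23, 38, 14) = 14
n3.2 (Quinn): min(-34, 14) = -34
n3 (Hugo): max(14, -34) = 14
n0 (Quinn): min(33, -21, 14) = -21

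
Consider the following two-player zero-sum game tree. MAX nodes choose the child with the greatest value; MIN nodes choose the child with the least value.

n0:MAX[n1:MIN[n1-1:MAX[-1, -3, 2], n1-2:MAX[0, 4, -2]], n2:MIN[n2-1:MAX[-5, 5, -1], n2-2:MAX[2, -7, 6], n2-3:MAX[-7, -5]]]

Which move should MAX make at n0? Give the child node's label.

n1

n1-1 (MAX): max(-1, -3, 2) = 2
n1-2 (MAX): max(0, 4, -2) = 4
n1 (MIN): min(2, 4) = 2
n2-1 (MAX): max(-5, 5, -1) = 5
n2-2 (MAX): max(2, -7, 6) = 6
n2-3 (MAX): max(-7, -5) = -5
n2 (MIN): min(5, 6, -5) = -5
n0 (MAX): max(2, -5) = 2
MAX at n0 wants the highest of {n1=2, n2=-5}, so chooses n1.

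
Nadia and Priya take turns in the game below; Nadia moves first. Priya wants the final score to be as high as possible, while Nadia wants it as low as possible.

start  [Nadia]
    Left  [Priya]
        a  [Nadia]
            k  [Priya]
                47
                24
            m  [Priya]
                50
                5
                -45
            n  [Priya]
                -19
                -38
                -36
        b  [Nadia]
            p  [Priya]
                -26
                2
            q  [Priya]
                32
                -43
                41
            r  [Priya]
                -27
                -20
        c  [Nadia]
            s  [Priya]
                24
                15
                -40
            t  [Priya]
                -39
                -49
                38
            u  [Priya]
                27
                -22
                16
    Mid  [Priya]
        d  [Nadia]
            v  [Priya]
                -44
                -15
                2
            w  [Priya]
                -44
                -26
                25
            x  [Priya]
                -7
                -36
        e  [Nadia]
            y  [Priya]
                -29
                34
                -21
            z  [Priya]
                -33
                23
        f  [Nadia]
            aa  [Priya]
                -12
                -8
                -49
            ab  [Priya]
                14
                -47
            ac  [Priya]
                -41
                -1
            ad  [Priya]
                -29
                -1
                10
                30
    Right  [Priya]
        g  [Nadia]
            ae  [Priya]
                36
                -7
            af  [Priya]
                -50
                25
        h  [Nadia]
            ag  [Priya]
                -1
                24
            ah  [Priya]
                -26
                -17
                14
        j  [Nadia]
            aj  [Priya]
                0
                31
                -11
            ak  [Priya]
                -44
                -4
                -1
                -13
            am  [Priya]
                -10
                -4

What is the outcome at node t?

t (Priya): max(-39, -49, 38) = 38

38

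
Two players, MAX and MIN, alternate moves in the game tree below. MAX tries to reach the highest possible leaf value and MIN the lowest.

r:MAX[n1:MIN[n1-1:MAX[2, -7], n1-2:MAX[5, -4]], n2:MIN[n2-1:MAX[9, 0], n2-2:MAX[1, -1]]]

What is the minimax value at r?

2

n1-1 (MAX): max(2, -7) = 2
n1-2 (MAX): max(5, -4) = 5
n1 (MIN): min(2, 5) = 2
n2-1 (MAX): max(9, 0) = 9
n2-2 (MAX): max(1, -1) = 1
n2 (MIN): min(9, 1) = 1
r (MAX): max(2, 1) = 2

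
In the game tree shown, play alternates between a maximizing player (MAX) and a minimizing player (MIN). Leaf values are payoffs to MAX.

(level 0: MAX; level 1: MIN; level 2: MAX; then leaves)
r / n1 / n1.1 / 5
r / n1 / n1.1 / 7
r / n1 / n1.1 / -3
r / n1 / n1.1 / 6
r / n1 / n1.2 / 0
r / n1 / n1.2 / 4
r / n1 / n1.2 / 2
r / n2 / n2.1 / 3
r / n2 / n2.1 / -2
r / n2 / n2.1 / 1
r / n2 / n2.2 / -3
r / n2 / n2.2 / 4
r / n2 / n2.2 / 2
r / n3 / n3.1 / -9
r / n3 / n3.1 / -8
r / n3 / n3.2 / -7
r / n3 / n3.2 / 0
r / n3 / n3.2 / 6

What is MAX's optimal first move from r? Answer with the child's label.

n1

n1.1 (MAX): max(5, 7, -3, 6) = 7
n1.2 (MAX): max(0, 4, 2) = 4
n1 (MIN): min(7, 4) = 4
n2.1 (MAX): max(3, -2, 1) = 3
n2.2 (MAX): max(-3, 4, 2) = 4
n2 (MIN): min(3, 4) = 3
n3.1 (MAX): max(-9, -8) = -8
n3.2 (MAX): max(-7, 0, 6) = 6
n3 (MIN): min(-8, 6) = -8
r (MAX): max(4, 3, -8) = 4
MAX at r wants the highest of {n1=4, n2=3, n3=-8}, so chooses n1.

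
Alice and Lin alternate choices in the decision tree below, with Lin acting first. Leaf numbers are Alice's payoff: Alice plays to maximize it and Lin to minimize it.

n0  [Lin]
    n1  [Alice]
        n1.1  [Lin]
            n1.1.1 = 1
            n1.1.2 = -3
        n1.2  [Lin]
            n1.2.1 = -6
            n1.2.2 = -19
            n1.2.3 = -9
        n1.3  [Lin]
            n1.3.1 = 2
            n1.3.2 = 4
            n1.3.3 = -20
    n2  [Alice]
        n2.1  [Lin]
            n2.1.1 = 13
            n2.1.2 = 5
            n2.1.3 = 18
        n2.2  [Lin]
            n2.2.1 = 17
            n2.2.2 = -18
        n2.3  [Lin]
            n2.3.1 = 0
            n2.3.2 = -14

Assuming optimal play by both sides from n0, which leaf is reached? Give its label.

n1.1.2

n1.1 (Lin): min(1, -3) = -3
n1.2 (Lin): min(-6, -19, -9) = -19
n1.3 (Lin): min(2, 4, -20) = -20
n1 (Alice): max(-3, -19, -20) = -3
n2.1 (Lin): min(13, 5, 18) = 5
n2.2 (Lin): min(17, -18) = -18
n2.3 (Lin): min(0, -14) = -14
n2 (Alice): max(5, -18, -14) = 5
n0 (Lin): min(-3, 5) = -3
At n0, Lin picks n1 (lowest: -3).
At n1, Alice picks n1.1 (highest: -3).
At n1.1, Lin picks n1.1.2 (lowest: -3).
Terminal value -3.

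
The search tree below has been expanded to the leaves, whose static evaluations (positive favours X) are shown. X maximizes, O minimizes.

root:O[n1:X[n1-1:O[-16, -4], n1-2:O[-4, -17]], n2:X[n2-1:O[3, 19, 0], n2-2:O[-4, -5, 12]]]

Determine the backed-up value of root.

n1-1 (O): min(-16, -4) = -16
n1-2 (O): min(-4, -17) = -17
n1 (X): max(-16, -17) = -16
n2-1 (O): min(3, 19, 0) = 0
n2-2 (O): min(-4, -5, 12) = -5
n2 (X): max(0, -5) = 0
root (O): min(-16, 0) = -16

-16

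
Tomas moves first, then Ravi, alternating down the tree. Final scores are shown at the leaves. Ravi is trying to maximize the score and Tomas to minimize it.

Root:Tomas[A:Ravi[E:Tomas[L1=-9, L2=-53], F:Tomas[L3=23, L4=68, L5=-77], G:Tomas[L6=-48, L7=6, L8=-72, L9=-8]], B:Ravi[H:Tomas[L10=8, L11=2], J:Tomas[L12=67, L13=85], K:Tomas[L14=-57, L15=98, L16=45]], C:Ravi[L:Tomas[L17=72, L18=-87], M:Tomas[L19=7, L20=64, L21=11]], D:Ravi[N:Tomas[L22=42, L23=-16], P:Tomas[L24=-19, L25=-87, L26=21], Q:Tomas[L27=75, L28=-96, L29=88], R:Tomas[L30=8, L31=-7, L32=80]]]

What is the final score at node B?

67

H (Tomas): min(8, 2) = 2
J (Tomas): min(67, 85) = 67
K (Tomas): min(-57, 98, 45) = -57
B (Ravi): max(2, 67, -57) = 67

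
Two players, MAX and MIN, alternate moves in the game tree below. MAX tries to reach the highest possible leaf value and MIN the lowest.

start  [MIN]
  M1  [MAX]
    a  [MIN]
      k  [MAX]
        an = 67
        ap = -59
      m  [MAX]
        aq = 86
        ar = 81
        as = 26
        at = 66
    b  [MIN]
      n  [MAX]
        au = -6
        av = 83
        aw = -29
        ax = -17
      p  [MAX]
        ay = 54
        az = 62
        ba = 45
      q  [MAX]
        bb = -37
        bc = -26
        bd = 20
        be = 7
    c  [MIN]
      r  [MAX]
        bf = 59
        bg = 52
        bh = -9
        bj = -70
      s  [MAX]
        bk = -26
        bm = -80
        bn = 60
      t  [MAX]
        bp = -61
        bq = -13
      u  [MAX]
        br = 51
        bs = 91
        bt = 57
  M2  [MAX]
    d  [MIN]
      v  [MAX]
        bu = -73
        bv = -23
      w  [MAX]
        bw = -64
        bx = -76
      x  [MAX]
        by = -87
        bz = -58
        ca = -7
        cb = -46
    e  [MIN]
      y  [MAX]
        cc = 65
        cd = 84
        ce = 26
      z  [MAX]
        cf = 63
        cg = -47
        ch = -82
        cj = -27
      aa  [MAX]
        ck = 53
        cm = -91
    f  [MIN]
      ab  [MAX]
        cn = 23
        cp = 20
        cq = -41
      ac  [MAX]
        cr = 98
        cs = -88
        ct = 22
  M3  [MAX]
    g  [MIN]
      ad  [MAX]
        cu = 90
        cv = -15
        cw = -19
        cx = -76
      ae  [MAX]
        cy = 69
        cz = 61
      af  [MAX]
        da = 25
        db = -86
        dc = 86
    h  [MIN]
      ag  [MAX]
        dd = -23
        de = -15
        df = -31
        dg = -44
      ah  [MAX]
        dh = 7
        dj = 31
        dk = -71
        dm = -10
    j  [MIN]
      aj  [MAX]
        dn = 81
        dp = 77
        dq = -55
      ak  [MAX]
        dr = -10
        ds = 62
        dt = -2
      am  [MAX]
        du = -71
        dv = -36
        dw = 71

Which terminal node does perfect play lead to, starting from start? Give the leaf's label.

ck

k (MAX): max(67, -59) = 67
m (MAX): max(86, 81, 26, 66) = 86
a (MIN): min(67, 86) = 67
n (MAX): max(-6, 83, -29, -17) = 83
p (MAX): max(54, 62, 45) = 62
q (MAX): max(-37, -26, 20, 7) = 20
b (MIN): min(83, 62, 20) = 20
r (MAX): max(59, 52, -9, -70) = 59
s (MAX): max(-26, -80, 60) = 60
t (MAX): max(-61, -13) = -13
u (MAX): max(51, 91, 57) = 91
c (MIN): min(59, 60, -13, 91) = -13
M1 (MAX): max(67, 20, -13) = 67
v (MAX): max(-73, -23) = -23
w (MAX): max(-64, -76) = -64
x (MAX): max(-87, -58, -7, -46) = -7
d (MIN): min(-23, -64, -7) = -64
y (MAX): max(65, 84, 26) = 84
z (MAX): max(63, -47, -82, -27) = 63
aa (MAX): max(53, -91) = 53
e (MIN): min(84, 63, 53) = 53
ab (MAX): max(23, 20, -41) = 23
ac (MAX): max(98, -88, 22) = 98
f (MIN): min(23, 98) = 23
M2 (MAX): max(-64, 53, 23) = 53
ad (MAX): max(90, -15, -19, -76) = 90
ae (MAX): max(69, 61) = 69
af (MAX): max(25, -86, 86) = 86
g (MIN): min(90, 69, 86) = 69
ag (MAX): max(-23, -15, -31, -44) = -15
ah (MAX): max(7, 31, -71, -10) = 31
h (MIN): min(-15, 31) = -15
aj (MAX): max(81, 77, -55) = 81
ak (MAX): max(-10, 62, -2) = 62
am (MAX): max(-71, -36, 71) = 71
j (MIN): min(81, 62, 71) = 62
M3 (MAX): max(69, -15, 62) = 69
start (MIN): min(67, 53, 69) = 53
At start, MIN picks M2 (lowest: 53).
At M2, MAX picks e (highest: 53).
At e, MIN picks aa (lowest: 53).
At aa, MAX picks ck (highest: 53).
Terminal value 53.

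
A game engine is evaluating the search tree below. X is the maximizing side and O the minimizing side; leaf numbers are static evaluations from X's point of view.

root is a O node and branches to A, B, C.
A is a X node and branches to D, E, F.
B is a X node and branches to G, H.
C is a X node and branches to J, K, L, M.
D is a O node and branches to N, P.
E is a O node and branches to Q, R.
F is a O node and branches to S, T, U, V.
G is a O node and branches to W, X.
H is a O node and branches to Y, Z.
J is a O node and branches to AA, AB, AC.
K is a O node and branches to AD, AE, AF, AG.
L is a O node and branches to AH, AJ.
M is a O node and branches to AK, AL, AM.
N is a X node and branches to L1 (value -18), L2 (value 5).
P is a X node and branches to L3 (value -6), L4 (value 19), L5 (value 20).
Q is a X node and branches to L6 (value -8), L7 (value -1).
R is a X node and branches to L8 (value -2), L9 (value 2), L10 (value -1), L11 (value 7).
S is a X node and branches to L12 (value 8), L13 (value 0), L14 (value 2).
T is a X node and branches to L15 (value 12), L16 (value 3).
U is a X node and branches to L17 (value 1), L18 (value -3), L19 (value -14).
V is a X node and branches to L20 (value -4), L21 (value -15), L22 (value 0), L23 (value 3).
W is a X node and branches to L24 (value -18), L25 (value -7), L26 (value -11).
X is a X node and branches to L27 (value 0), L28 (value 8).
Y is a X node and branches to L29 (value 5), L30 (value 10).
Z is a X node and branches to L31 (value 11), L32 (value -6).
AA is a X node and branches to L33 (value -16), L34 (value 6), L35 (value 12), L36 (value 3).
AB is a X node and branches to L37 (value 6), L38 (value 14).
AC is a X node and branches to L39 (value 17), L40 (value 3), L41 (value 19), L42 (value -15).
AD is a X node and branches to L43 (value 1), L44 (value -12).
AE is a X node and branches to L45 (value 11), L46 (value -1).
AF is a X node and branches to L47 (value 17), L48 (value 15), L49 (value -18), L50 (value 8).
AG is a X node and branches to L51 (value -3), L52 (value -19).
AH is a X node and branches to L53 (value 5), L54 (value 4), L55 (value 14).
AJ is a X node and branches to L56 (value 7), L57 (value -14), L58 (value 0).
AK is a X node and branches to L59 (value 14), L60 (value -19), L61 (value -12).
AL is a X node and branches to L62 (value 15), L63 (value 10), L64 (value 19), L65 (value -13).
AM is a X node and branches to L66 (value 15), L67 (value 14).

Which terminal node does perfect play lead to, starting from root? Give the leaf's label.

L2

N (X): max(-18, 5) = 5
P (X): max(-6, 19, 20) = 20
D (O): min(5, 20) = 5
Q (X): max(-8, -1) = -1
R (X): max(-2, 2, -1, 7) = 7
E (O): min(-1, 7) = -1
S (X): max(8, 0, 2) = 8
T (X): max(12, 3) = 12
U (X): max(1, -3, -14) = 1
V (X): max(-4, -15, 0, 3) = 3
F (O): min(8, 12, 1, 3) = 1
A (X): max(5, -1, 1) = 5
W (X): max(-18, -7, -11) = -7
X (X): max(0, 8) = 8
G (O): min(-7, 8) = -7
Y (X): max(5, 10) = 10
Z (X): max(11, -6) = 11
H (O): min(10, 11) = 10
B (X): max(-7, 10) = 10
AA (X): max(-16, 6, 12, 3) = 12
AB (X): max(6, 14) = 14
AC (X): max(17, 3, 19, -15) = 19
J (O): min(12, 14, 19) = 12
AD (X): max(1, -12) = 1
AE (X): max(11, -1) = 11
AF (X): max(17, 15, -18, 8) = 17
AG (X): max(-3, -19) = -3
K (O): min(1, 11, 17, -3) = -3
AH (X): max(5, 4, 14) = 14
AJ (X): max(7, -14, 0) = 7
L (O): min(14, 7) = 7
AK (X): max(14, -19, -12) = 14
AL (X): max(15, 10, 19, -13) = 19
AM (X): max(15, 14) = 15
M (O): min(14, 19, 15) = 14
C (X): max(12, -3, 7, 14) = 14
root (O): min(5, 10, 14) = 5
At root, O picks A (lowest: 5).
At A, X picks D (highest: 5).
At D, O picks N (lowest: 5).
At N, X picks L2 (highest: 5).
Terminal value 5.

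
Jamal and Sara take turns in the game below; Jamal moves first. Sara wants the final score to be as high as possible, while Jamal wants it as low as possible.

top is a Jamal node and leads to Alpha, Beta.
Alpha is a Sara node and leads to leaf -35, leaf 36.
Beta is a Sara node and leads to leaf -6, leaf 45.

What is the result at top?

Alpha (Sara): max(-35, 36) = 36
Beta (Sara): max(-6, 45) = 45
top (Jamal): min(36, 45) = 36

36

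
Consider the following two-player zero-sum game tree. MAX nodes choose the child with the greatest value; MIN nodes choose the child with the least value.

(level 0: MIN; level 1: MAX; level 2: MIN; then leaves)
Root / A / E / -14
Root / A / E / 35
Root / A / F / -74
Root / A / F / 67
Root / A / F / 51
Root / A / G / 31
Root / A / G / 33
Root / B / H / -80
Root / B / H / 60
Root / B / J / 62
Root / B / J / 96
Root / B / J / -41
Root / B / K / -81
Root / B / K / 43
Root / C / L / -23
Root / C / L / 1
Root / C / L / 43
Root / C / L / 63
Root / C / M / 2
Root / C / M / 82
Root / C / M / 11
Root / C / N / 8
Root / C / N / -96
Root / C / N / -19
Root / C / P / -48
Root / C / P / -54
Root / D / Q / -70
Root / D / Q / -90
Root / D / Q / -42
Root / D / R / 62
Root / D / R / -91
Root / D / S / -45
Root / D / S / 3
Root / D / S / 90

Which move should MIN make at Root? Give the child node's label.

E (MIN): min(-14, 35) = -14
F (MIN): min(-74, 67, 51) = -74
G (MIN): min(31, 33) = 31
A (MAX): max(-14, -74, 31) = 31
H (MIN): min(-80, 60) = -80
J (MIN): min(62, 96, -41) = -41
K (MIN): min(-81, 43) = -81
B (MAX): max(-80, -41, -81) = -41
L (MIN): min(-23, 1, 43, 63) = -23
M (MIN): min(2, 82, 11) = 2
N (MIN): min(8, -96, -19) = -96
P (MIN): min(-48, -54) = -54
C (MAX): max(-23, 2, -96, -54) = 2
Q (MIN): min(-70, -90, -42) = -90
R (MIN): min(62, -91) = -91
S (MIN): min(-45, 3, 90) = -45
D (MAX): max(-90, -91, -45) = -45
Root (MIN): min(31, -41, 2, -45) = -45
MIN at Root wants the lowest of {A=31, B=-41, C=2, D=-45}, so chooses D.

D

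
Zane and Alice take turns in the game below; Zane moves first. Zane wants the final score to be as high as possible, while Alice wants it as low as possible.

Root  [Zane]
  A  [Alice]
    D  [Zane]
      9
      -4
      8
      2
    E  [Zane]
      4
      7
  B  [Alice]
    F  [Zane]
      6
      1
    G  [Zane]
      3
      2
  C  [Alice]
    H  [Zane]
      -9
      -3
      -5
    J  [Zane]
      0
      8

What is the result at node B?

F (Zane): max(6, 1) = 6
G (Zane): max(3, 2) = 3
B (Alice): min(6, 3) = 3

3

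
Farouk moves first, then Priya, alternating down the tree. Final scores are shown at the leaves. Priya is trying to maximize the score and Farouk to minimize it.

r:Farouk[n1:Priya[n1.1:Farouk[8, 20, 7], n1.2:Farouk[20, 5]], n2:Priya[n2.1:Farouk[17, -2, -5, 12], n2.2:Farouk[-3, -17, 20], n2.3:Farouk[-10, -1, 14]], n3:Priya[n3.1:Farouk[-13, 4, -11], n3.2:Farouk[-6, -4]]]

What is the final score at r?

-6

n1.1 (Farouk): min(8, 20, 7) = 7
n1.2 (Farouk): min(20, 5) = 5
n1 (Priya): max(7, 5) = 7
n2.1 (Farouk): min(17, -2, -5, 12) = -5
n2.2 (Farouk): min(-3, -17, 20) = -17
n2.3 (Farouk): min(-10, -1, 14) = -10
n2 (Priya): max(-5, -17, -10) = -5
n3.1 (Farouk): min(-13, 4, -11) = -13
n3.2 (Farouk): min(-6, -4) = -6
n3 (Priya): max(-13, -6) = -6
r (Farouk): min(7, -5, -6) = -6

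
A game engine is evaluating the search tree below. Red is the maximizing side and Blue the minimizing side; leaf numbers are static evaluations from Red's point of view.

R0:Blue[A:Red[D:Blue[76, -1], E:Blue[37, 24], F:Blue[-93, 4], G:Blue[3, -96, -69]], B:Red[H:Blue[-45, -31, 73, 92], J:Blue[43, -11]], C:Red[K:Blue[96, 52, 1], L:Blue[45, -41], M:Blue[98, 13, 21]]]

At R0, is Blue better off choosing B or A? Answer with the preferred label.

H (Blue): min(-45, -31, 73, 92) = -45
J (Blue): min(43, -11) = -11
B (Red): max(-45, -11) = -11
D (Blue): min(76, -1) = -1
E (Blue): min(37, 24) = 24
F (Blue): min(-93, 4) = -93
G (Blue): min(3, -96, -69) = -96
A (Red): max(-1, 24, -93, -96) = 24
Blue prefers the lower value; B=-11, A=24. B is better since -11 < 24.

B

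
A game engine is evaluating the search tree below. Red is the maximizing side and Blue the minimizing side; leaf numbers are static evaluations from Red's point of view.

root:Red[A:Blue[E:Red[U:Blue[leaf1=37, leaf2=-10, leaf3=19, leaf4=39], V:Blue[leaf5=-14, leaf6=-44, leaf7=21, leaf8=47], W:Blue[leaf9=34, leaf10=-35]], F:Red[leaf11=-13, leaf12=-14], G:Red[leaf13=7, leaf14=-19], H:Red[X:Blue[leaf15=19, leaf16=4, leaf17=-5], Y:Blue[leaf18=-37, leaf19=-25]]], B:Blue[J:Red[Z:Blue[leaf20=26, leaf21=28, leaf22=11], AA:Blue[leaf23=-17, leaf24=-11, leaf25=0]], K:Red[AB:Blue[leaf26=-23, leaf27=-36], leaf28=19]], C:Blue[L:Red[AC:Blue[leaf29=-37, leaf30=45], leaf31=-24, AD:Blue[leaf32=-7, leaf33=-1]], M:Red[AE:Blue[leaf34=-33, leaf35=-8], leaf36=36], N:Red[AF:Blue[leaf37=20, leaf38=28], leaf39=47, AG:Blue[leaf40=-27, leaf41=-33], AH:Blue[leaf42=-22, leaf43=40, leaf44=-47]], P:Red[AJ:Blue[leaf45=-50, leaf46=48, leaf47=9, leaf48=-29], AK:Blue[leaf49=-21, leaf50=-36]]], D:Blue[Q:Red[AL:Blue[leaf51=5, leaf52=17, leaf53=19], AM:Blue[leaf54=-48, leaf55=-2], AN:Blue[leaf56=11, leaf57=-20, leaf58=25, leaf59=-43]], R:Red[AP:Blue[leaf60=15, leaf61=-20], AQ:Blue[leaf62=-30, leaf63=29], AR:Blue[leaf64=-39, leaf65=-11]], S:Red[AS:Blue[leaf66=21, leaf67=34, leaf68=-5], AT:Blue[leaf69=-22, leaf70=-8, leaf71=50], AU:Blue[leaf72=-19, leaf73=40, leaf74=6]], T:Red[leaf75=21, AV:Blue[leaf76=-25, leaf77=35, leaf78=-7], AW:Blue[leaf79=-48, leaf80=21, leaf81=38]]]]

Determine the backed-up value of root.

11

U (Blue): min(37, -10, 19, 39) = -10
V (Blue): min(-14, -44, 21, 47) = -44
W (Blue): min(34, -35) = -35
E (Red): max(-10, -44, -35) = -10
F (Red): max(-13, -14) = -13
G (Red): max(7, -19) = 7
X (Blue): min(19, 4, -5) = -5
Y (Blue): min(-37, -25) = -37
H (Red): max(-5, -37) = -5
A (Blue): min(-10, -13, 7, -5) = -13
Z (Blue): min(26, 28, 11) = 11
AA (Blue): min(-17, -11, 0) = -17
J (Red): max(11, -17) = 11
AB (Blue): min(-23, -36) = -36
K (Red): max(-36, 19) = 19
B (Blue): min(11, 19) = 11
AC (Blue): min(-37, 45) = -37
AD (Blue): min(-7, -1) = -7
L (Red): max(-37, -24, -7) = -7
AE (Blue): min(-33, -8) = -33
M (Red): max(-33, 36) = 36
AF (Blue): min(20, 28) = 20
AG (Blue): min(-27, -33) = -33
AH (Blue): min(-22, 40, -47) = -47
N (Red): max(20, 47, -33, -47) = 47
AJ (Blue): min(-50, 48, 9, -29) = -50
AK (Blue): min(-21, -36) = -36
P (Red): max(-50, -36) = -36
C (Blue): min(-7, 36, 47, -36) = -36
AL (Blue): min(5, 17, 19) = 5
AM (Blue): min(-48, -2) = -48
AN (Blue): min(11, -20, 25, -43) = -43
Q (Red): max(5, -48, -43) = 5
AP (Blue): min(15, -20) = -20
AQ (Blue): min(-30, 29) = -30
AR (Blue): min(-39, -11) = -39
R (Red): max(-20, -30, -39) = -20
AS (Blue): min(21, 34, -5) = -5
AT (Blue): min(-22, -8, 50) = -22
AU (Blue): min(-19, 40, 6) = -19
S (Red): max(-5, -22, -19) = -5
AV (Blue): min(-25, 35, -7) = -25
AW (Blue): min(-48, 21, 38) = -48
T (Red): max(21, -25, -48) = 21
D (Blue): min(5, -20, -5, 21) = -20
root (Red): max(-13, 11, -36, -20) = 11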